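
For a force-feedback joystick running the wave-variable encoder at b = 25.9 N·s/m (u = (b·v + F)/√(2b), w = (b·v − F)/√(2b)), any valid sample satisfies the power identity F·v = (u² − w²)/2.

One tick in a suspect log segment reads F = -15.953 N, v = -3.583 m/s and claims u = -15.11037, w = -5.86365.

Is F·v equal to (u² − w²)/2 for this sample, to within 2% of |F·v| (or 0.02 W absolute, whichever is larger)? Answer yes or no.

F·v = (-15.953)×(-3.583) = 57.15960 W.
(u² − w²)/2 = (228.32328 − 34.38239)/2 = 96.97045 W.
|Δ| = 39.81085;  2% of max(1, |F·v|) = 1.14319.

no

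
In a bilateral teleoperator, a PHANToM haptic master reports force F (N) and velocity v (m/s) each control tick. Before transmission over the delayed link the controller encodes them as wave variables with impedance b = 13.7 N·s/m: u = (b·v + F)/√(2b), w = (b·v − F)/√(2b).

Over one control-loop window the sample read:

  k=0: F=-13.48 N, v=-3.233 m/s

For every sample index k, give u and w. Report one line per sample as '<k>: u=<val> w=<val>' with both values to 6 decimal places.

k=0: b·v=13.7×(-3.233)=-44.292100; √(2b)=5.234501; u=(-44.292100+(-13.48))/5.234501=-11.036792, w=(-44.292100−(-13.48))/5.234501=-5.886349

0: u=-11.036792 w=-5.886349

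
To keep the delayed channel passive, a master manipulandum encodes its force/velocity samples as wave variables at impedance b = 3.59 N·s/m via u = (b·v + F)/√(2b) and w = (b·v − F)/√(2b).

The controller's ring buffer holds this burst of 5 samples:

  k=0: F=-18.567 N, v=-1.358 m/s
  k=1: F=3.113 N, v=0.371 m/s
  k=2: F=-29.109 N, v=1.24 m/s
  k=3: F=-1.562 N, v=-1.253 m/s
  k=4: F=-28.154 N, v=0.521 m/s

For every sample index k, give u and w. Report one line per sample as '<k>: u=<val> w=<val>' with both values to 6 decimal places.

0: u=-8.748559 w=5.109727
1: u=1.658818 w=-0.664704
2: u=-9.202060 w=12.524705
3: u=-2.261673 w=-1.095806
4: u=-9.808956 w=11.205003

k=0: b·v=3.59×(-1.358)=-4.875220; √(2b)=2.679552; u=(-4.875220+(-18.567))/2.679552=-8.748559, w=(-4.875220−(-18.567))/2.679552=5.109727
k=1: b·v=3.59×0.371=1.331890; √(2b)=2.679552; u=(1.331890+3.113)/2.679552=1.658818, w=(1.331890−3.113)/2.679552=-0.664704
k=2: b·v=3.59×1.24=4.451600; √(2b)=2.679552; u=(4.451600+(-29.109))/2.679552=-9.202060, w=(4.451600−(-29.109))/2.679552=12.524705
k=3: b·v=3.59×(-1.253)=-4.498270; √(2b)=2.679552; u=(-4.498270+(-1.562))/2.679552=-2.261673, w=(-4.498270−(-1.562))/2.679552=-1.095806
k=4: b·v=3.59×0.521=1.870390; √(2b)=2.679552; u=(1.870390+(-28.154))/2.679552=-9.808956, w=(1.870390−(-28.154))/2.679552=11.205003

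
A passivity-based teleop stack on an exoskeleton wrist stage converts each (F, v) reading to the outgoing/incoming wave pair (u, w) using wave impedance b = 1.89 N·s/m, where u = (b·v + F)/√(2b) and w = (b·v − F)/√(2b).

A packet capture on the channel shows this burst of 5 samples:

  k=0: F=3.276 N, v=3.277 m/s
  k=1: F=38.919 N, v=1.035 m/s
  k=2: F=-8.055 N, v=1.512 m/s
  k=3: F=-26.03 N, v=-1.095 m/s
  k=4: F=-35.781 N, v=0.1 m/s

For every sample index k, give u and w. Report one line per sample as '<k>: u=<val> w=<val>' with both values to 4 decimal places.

0: u=4.8706 w=1.5006
1: u=21.0239 w=-19.0116
2: u=-2.6732 w=5.6129
3: u=-14.4528 w=12.3239
4: u=-18.3065 w=18.5010

k=0: b·v=1.89×3.277=6.1935; √(2b)=1.9442; u=(6.1935+3.276)/1.9442=4.8706, w=(6.1935−3.276)/1.9442=1.5006
k=1: b·v=1.89×1.035=1.9561; √(2b)=1.9442; u=(1.9561+38.919)/1.9442=21.0239, w=(1.9561−38.919)/1.9442=-19.0116
k=2: b·v=1.89×1.512=2.8577; √(2b)=1.9442; u=(2.8577+(-8.055))/1.9442=-2.6732, w=(2.8577−(-8.055))/1.9442=5.6129
k=3: b·v=1.89×(-1.095)=-2.0696; √(2b)=1.9442; u=(-2.0696+(-26.03))/1.9442=-14.4528, w=(-2.0696−(-26.03))/1.9442=12.3239
k=4: b·v=1.89×0.1=0.1890; √(2b)=1.9442; u=(0.1890+(-35.781))/1.9442=-18.3065, w=(0.1890−(-35.781))/1.9442=18.5010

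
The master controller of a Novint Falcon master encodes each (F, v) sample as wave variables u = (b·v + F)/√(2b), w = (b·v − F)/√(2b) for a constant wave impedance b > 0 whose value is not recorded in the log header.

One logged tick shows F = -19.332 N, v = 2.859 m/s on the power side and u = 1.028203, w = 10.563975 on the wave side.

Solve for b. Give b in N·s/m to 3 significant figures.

u + w = 11.592178;  u + w = √(2b)·v, so √(2b) = 11.592178/2.859 = 4.054627.
b = (√(2b))²/2 = 16.439998/2 = 8.219999.
(Check via u − w = 2F/√(2b): u − w = -9.535772, 2F/√(2b) = -9.535773.)

b = 8.22 N·s/m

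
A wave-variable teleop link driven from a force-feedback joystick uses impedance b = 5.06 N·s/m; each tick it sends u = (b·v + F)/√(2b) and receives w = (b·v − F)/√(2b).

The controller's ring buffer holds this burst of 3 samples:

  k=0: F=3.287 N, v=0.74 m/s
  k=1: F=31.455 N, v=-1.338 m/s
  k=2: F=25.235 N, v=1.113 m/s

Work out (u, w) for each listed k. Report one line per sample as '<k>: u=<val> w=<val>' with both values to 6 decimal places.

k=0: b·v=5.06×0.74=3.744400; √(2b)=3.181195; u=(3.744400+3.287)/3.181195=2.210302, w=(3.744400−3.287)/3.181195=0.143782
k=1: b·v=5.06×(-1.338)=-6.770280; √(2b)=3.181195; u=(-6.770280+31.455)/3.181195=7.759575, w=(-6.770280−31.455)/3.181195=-12.016014
k=2: b·v=5.06×1.113=5.631780; √(2b)=3.181195; u=(5.631780+25.235)/3.181195=9.702889, w=(5.631780−25.235)/3.181195=-6.162219

0: u=2.210302 w=0.143782
1: u=7.759575 w=-12.016014
2: u=9.702889 w=-6.162219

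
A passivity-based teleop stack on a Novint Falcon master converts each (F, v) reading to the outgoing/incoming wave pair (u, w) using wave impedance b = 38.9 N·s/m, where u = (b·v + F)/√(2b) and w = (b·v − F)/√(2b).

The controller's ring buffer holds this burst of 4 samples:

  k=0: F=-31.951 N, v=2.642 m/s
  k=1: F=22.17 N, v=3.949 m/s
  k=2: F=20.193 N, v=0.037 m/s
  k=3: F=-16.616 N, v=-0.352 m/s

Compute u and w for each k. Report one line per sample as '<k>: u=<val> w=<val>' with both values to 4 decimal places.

0: u=8.0294 w=15.2742
1: u=19.9294 w=14.9025
2: u=2.4525 w=-2.1262
3: u=-3.4362 w=0.3314

k=0: b·v=38.9×2.642=102.7738; √(2b)=8.8204; u=(102.7738+(-31.951))/8.8204=8.0294, w=(102.7738−(-31.951))/8.8204=15.2742
k=1: b·v=38.9×3.949=153.6161; √(2b)=8.8204; u=(153.6161+22.17)/8.8204=19.9294, w=(153.6161−22.17)/8.8204=14.9025
k=2: b·v=38.9×0.037=1.4393; √(2b)=8.8204; u=(1.4393+20.193)/8.8204=2.4525, w=(1.4393−20.193)/8.8204=-2.1262
k=3: b·v=38.9×(-0.352)=-13.6928; √(2b)=8.8204; u=(-13.6928+(-16.616))/8.8204=-3.4362, w=(-13.6928−(-16.616))/8.8204=0.3314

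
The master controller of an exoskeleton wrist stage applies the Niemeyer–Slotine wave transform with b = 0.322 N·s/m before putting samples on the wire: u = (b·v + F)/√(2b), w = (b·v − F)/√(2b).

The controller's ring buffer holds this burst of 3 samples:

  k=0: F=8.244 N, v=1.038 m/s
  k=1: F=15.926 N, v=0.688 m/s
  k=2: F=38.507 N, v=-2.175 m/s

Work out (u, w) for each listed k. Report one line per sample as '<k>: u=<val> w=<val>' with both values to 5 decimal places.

0: u=10.68944 w=-9.85645
1: u=20.12164 w=-19.56952
2: u=47.11132 w=-48.85675

k=0: b·v=0.322×1.038=0.33424; √(2b)=0.80250; u=(0.33424+8.244)/0.80250=10.68944, w=(0.33424−8.244)/0.80250=-9.85645
k=1: b·v=0.322×0.688=0.22154; √(2b)=0.80250; u=(0.22154+15.926)/0.80250=20.12164, w=(0.22154−15.926)/0.80250=-19.56952
k=2: b·v=0.322×(-2.175)=-0.70035; √(2b)=0.80250; u=(-0.70035+38.507)/0.80250=47.11132, w=(-0.70035−38.507)/0.80250=-48.85675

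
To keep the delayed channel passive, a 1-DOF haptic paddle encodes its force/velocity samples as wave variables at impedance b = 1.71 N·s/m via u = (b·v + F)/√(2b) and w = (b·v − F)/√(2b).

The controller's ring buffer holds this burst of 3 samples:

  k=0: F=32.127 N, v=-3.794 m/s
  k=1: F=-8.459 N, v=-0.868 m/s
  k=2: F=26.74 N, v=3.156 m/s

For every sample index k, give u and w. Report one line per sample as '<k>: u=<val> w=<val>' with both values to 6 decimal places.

0: u=13.864124 w=-20.880460
1: u=-5.376710 w=3.771497
2: u=17.377570 w=-11.541102

k=0: b·v=1.71×(-3.794)=-6.487740; √(2b)=1.849324; u=(-6.487740+32.127)/1.849324=13.864124, w=(-6.487740−32.127)/1.849324=-20.880460
k=1: b·v=1.71×(-0.868)=-1.484280; √(2b)=1.849324; u=(-1.484280+(-8.459))/1.849324=-5.376710, w=(-1.484280−(-8.459))/1.849324=3.771497
k=2: b·v=1.71×3.156=5.396760; √(2b)=1.849324; u=(5.396760+26.74)/1.849324=17.377570, w=(5.396760−26.74)/1.849324=-11.541102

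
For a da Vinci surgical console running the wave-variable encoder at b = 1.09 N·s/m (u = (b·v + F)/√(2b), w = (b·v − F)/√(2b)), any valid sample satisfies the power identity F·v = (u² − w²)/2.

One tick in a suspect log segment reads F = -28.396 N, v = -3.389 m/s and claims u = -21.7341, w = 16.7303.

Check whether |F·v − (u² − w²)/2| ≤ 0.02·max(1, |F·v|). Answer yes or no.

F·v = (-28.396)×(-3.389) = 96.2340 W.
(u² − w²)/2 = (472.3711 − 279.9029)/2 = 96.2341 W.
|Δ| = 0.0000;  2% of max(1, |F·v|) = 1.9247.

yes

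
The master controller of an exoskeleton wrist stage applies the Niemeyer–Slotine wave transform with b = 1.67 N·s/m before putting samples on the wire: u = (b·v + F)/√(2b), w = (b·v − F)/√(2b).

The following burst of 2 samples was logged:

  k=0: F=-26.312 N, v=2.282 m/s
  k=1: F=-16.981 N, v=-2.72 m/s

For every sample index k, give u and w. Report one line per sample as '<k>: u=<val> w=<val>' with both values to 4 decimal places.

0: u=-12.3120 w=16.4825
1: u=-11.7771 w=6.8061

k=0: b·v=1.67×2.282=3.8109; √(2b)=1.8276; u=(3.8109+(-26.312))/1.8276=-12.3120, w=(3.8109−(-26.312))/1.8276=16.4825
k=1: b·v=1.67×(-2.72)=-4.5424; √(2b)=1.8276; u=(-4.5424+(-16.981))/1.8276=-11.7771, w=(-4.5424−(-16.981))/1.8276=6.8061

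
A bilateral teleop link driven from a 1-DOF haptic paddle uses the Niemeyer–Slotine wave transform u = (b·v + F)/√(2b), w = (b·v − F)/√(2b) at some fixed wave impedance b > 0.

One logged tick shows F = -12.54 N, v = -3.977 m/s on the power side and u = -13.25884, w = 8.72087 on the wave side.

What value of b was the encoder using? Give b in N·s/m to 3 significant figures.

u + w = -4.5380;  u + w = √(2b)·v, so √(2b) = -4.5380/(-3.977) = 1.1411.
b = (√(2b))²/2 = 1.3020/2 = 0.6510.
(Check via u − w = 2F/√(2b): u − w = -21.9797, 2F/√(2b) = -21.9797.)

b = 0.651 N·s/m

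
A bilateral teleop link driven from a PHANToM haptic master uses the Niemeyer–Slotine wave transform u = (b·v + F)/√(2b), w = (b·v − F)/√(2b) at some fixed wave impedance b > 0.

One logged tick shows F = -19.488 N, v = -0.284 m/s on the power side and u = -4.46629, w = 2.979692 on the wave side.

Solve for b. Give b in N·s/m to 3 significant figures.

u + w = -1.486598;  u + w = √(2b)·v, so √(2b) = -1.486598/(-0.284) = 5.234500.
b = (√(2b))²/2 = 27.399990/2 = 13.699995.
(Check via u − w = 2F/√(2b): u − w = -7.445982, 2F/√(2b) = -7.445983.)

b = 13.7 N·s/m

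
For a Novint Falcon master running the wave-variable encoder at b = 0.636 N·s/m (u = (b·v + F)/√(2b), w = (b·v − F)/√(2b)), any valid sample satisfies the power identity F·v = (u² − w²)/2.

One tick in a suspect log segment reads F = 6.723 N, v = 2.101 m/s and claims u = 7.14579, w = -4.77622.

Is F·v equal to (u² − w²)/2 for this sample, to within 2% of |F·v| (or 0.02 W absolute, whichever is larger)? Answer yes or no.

yes

F·v = 6.723×2.101 = 14.12502 W.
(u² − w²)/2 = (51.06231 − 22.81228)/2 = 14.12502 W.
|Δ| = 0.00000;  2% of max(1, |F·v|) = 0.28250.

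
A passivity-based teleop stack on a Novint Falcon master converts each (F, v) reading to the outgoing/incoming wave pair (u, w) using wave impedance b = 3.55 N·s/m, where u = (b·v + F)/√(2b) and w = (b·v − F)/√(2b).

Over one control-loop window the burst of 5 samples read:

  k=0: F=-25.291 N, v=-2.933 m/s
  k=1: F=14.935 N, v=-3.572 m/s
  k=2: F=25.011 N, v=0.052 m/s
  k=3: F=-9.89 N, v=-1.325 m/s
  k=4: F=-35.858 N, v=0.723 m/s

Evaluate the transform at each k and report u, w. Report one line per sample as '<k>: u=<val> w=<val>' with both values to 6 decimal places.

k=0: b·v=3.55×(-2.933)=-10.412150; √(2b)=2.664583; u=(-10.412150+(-25.291))/2.664583=-13.399153, w=(-10.412150−(-25.291))/2.664583=5.583933
k=1: b·v=3.55×(-3.572)=-12.680600; √(2b)=2.664583; u=(-12.680600+14.935)/2.664583=0.846061, w=(-12.680600−14.935)/2.664583=-10.363950
k=2: b·v=3.55×0.052=0.184600; √(2b)=2.664583; u=(0.184600+25.011)/2.664583=9.455740, w=(0.184600−25.011)/2.664583=-9.317182
k=3: b·v=3.55×(-1.325)=-4.703750; √(2b)=2.664583; u=(-4.703750+(-9.89))/2.664583=-5.476937, w=(-4.703750−(-9.89))/2.664583=1.946365
k=4: b·v=3.55×0.723=2.566650; √(2b)=2.664583; u=(2.566650+(-35.858))/2.664583=-12.494021, w=(2.566650−(-35.858))/2.664583=14.420514

0: u=-13.399153 w=5.583933
1: u=0.846061 w=-10.363950
2: u=9.455740 w=-9.317182
3: u=-5.476937 w=1.946365
4: u=-12.494021 w=14.420514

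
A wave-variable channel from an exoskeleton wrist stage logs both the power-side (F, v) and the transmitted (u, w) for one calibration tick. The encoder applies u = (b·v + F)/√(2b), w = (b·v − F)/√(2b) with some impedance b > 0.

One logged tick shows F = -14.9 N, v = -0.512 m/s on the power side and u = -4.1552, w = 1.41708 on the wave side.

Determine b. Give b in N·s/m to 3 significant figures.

b = 14.3 N·s/m

u + w = -2.73812;  u + w = √(2b)·v, so √(2b) = -2.73812/(-0.512) = 5.34789.
b = (√(2b))²/2 = 28.59993/2 = 14.29997.
(Check via u − w = 2F/√(2b): u − w = -5.57228, 2F/√(2b) = -5.57229.)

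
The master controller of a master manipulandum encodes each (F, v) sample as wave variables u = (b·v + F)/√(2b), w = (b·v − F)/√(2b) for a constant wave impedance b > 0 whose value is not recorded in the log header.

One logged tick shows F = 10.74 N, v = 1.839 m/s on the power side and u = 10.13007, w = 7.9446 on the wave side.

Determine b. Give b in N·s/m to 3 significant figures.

u + w = 18.07467;  u + w = √(2b)·v, so √(2b) = 18.07467/1.839 = 9.82853.
b = (√(2b))²/2 = 96.60004/2 = 48.30002.
(Check via u − w = 2F/√(2b): u − w = 2.18547, 2F/√(2b) = 2.18547.)

b = 48.3 N·s/m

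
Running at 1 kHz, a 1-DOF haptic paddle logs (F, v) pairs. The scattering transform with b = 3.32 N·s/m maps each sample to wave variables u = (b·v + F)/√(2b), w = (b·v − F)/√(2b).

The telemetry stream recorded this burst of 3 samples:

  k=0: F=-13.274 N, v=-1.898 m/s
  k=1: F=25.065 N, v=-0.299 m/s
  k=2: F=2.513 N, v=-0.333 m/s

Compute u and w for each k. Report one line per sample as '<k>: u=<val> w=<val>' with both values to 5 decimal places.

k=0: b·v=3.32×(-1.898)=-6.30136; √(2b)=2.57682; u=(-6.30136+(-13.274))/2.57682=-7.59671, w=(-6.30136−(-13.274))/2.57682=2.70591
k=1: b·v=3.32×(-0.299)=-0.99268; √(2b)=2.57682; u=(-0.99268+25.065)/2.57682=9.34187, w=(-0.99268−25.065)/2.57682=-10.11234
k=2: b·v=3.32×(-0.333)=-1.10556; √(2b)=2.57682; u=(-1.10556+2.513)/2.57682=0.54619, w=(-1.10556−2.513)/2.57682=-1.40427

0: u=-7.59671 w=2.70591
1: u=9.34187 w=-10.11234
2: u=0.54619 w=-1.40427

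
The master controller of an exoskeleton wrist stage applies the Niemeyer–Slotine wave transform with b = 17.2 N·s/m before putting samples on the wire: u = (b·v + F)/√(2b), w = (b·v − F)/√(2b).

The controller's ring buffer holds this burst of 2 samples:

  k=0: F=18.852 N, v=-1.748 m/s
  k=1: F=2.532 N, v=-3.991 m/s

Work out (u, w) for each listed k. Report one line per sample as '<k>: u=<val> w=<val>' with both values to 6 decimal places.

k=0: b·v=17.2×(-1.748)=-30.065600; √(2b)=5.865151; u=(-30.065600+18.852)/5.865151=-1.911903, w=(-30.065600−18.852)/5.865151=-8.340382
k=1: b·v=17.2×(-3.991)=-68.645200; √(2b)=5.865151; u=(-68.645200+2.532)/5.865151=-11.272207, w=(-68.645200−2.532)/5.865151=-12.135612

0: u=-1.911903 w=-8.340382
1: u=-11.272207 w=-12.135612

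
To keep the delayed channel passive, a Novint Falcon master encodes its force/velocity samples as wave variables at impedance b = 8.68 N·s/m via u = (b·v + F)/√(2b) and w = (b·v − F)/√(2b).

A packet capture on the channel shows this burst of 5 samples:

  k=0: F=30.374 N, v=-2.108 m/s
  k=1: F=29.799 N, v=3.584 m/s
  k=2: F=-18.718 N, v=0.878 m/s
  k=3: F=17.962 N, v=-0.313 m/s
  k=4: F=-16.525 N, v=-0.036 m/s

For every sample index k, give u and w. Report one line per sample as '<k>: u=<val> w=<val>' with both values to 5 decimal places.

k=0: b·v=8.68×(-2.108)=-18.29744; √(2b)=4.16653; u=(-18.29744+30.374)/4.16653=2.89847, w=(-18.29744−30.374)/4.16653=-11.68152
k=1: b·v=8.68×3.584=31.10912; √(2b)=4.16653; u=(31.10912+29.799)/4.16653=14.61842, w=(31.10912−29.799)/4.16653=0.31444
k=2: b·v=8.68×0.878=7.62104; √(2b)=4.16653; u=(7.62104+(-18.718))/4.16653=-2.66336, w=(7.62104−(-18.718))/4.16653=6.32157
k=3: b·v=8.68×(-0.313)=-2.71684; √(2b)=4.16653; u=(-2.71684+17.962)/4.16653=3.65896, w=(-2.71684−17.962)/4.16653=-4.96308
k=4: b·v=8.68×(-0.036)=-0.31248; √(2b)=4.16653; u=(-0.31248+(-16.525))/4.16653=-4.04112, w=(-0.31248−(-16.525))/4.16653=3.89113

0: u=2.89847 w=-11.68152
1: u=14.61842 w=0.31444
2: u=-2.66336 w=6.32157
3: u=3.65896 w=-4.96308
4: u=-4.04112 w=3.89113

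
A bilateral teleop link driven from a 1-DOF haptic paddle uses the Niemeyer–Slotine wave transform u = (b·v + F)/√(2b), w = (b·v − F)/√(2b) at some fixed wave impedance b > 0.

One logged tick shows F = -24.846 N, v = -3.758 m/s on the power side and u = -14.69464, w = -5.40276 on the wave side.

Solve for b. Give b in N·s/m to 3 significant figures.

b = 14.3 N·s/m

u + w = -20.09740;  u + w = √(2b)·v, so √(2b) = -20.09740/(-3.758) = 5.34790.
b = (√(2b))²/2 = 28.60001/2 = 14.30001.
(Check via u − w = 2F/√(2b): u − w = -9.29188, 2F/√(2b) = -9.29188.)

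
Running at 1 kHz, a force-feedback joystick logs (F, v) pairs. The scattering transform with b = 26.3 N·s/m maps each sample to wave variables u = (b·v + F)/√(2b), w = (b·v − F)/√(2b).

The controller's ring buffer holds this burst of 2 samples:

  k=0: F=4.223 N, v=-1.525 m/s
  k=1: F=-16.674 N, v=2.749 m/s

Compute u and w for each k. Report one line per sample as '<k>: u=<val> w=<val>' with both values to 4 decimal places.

k=0: b·v=26.3×(-1.525)=-40.1075; √(2b)=7.2526; u=(-40.1075+4.223)/7.2526=-4.9478, w=(-40.1075−4.223)/7.2526=-6.1124
k=1: b·v=26.3×2.749=72.2987; √(2b)=7.2526; u=(72.2987+(-16.674))/7.2526=7.6696, w=(72.2987−(-16.674))/7.2526=12.2677

0: u=-4.9478 w=-6.1124
1: u=7.6696 w=12.2677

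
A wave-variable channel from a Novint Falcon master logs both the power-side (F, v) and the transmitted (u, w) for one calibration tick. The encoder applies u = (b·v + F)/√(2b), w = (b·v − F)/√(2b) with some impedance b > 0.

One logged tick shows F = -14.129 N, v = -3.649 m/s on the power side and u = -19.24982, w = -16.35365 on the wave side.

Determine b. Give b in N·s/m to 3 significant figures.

b = 47.6 N·s/m

u + w = -35.6035;  u + w = √(2b)·v, so √(2b) = -35.6035/(-3.649) = 9.7570.
b = (√(2b))²/2 = 95.2000/2 = 47.6000.
(Check via u − w = 2F/√(2b): u − w = -2.8962, 2F/√(2b) = -2.8962.)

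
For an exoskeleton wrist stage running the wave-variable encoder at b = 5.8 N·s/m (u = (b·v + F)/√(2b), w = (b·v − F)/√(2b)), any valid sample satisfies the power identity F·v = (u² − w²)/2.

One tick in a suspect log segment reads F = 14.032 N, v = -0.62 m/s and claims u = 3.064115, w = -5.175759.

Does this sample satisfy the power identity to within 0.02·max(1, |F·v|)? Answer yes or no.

yes

F·v = 14.032×(-0.62) = -8.699840 W.
(u² − w²)/2 = (9.388801 − 26.788481)/2 = -8.699840 W.
|Δ| = 0.000000;  2% of max(1, |F·v|) = 0.173997.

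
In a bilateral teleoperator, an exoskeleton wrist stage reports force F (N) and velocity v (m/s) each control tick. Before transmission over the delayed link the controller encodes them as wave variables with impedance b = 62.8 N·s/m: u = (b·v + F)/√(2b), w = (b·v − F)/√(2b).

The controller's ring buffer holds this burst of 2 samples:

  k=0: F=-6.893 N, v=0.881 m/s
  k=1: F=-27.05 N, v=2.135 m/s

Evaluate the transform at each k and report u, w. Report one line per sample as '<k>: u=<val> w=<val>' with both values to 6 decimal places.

0: u=4.321691 w=5.551800
1: u=9.549983 w=14.377262

k=0: b·v=62.8×0.881=55.326800; √(2b)=11.207141; u=(55.326800+(-6.893))/11.207141=4.321691, w=(55.326800−(-6.893))/11.207141=5.551800
k=1: b·v=62.8×2.135=134.078000; √(2b)=11.207141; u=(134.078000+(-27.05))/11.207141=9.549983, w=(134.078000−(-27.05))/11.207141=14.377262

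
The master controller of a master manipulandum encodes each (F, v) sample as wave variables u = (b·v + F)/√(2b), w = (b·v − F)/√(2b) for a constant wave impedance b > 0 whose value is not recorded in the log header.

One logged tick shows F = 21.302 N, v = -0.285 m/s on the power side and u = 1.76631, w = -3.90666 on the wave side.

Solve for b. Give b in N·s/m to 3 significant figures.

u + w = -2.1403;  u + w = √(2b)·v, so √(2b) = -2.1403/(-0.285) = 7.5100.
b = (√(2b))²/2 = 56.4001/2 = 28.2000.
(Check via u − w = 2F/√(2b): u − w = 5.6730, 2F/√(2b) = 5.6730.)

b = 28.2 N·s/m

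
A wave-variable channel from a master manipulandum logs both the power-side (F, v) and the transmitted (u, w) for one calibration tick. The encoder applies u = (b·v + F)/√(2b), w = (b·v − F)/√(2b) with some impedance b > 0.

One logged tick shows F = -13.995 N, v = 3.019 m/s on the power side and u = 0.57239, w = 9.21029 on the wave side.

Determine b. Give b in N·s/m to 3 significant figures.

u + w = 9.7827;  u + w = √(2b)·v, so √(2b) = 9.7827/3.019 = 3.2404.
b = (√(2b))²/2 = 10.5000/2 = 5.2500.
(Check via u − w = 2F/√(2b): u − w = -8.6379, 2F/√(2b) = -8.6379.)

b = 5.25 N·s/m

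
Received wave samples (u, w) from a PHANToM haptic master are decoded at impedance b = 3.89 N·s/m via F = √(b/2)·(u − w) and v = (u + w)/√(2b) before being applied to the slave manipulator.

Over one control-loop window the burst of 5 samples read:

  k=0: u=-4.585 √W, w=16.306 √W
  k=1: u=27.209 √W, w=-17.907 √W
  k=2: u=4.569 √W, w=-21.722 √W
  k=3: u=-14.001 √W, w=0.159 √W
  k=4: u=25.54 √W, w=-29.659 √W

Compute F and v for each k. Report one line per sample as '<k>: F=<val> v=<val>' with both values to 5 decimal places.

k=0: u−w=-20.89100, u+w=11.72100; √(b/2)=1.39463, √(2b)=2.78927; F=1.39463×(-20.891)=-29.13527, v=11.72100/2.78927=4.20218
k=1: u−w=45.11600, u+w=9.30200; √(b/2)=1.39463, √(2b)=2.78927; F=1.39463×45.116=62.92024, v=9.30200/2.78927=3.33493
k=2: u−w=26.29100, u+w=-17.15300; √(b/2)=1.39463, √(2b)=2.78927; F=1.39463×26.291=36.66628, v=-17.15300/2.78927=-6.14965
k=3: u−w=-14.16000, u+w=-13.84200; √(b/2)=1.39463, √(2b)=2.78927; F=1.39463×(-14.16)=-19.74800, v=-13.84200/2.78927=-4.96260
k=4: u−w=55.19900, u+w=-4.11900; √(b/2)=1.39463, √(2b)=2.78927; F=1.39463×55.199=76.98232, v=-4.11900/2.78927=-1.47673

0: F=-29.13527 v=4.20218
1: F=62.92024 v=3.33493
2: F=36.66628 v=-6.14965
3: F=-19.74800 v=-4.96260
4: F=76.98232 v=-1.47673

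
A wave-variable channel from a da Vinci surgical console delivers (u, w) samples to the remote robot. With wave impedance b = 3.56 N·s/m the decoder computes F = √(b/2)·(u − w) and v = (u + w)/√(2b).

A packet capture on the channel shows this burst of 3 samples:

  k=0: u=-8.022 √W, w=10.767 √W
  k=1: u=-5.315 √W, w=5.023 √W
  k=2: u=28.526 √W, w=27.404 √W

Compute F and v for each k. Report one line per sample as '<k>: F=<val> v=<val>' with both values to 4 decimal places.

0: F=-25.0677 v=1.0287
1: F=-13.7926 v=-0.1094
2: F=1.4969 v=20.9607

k=0: u−w=-18.7890, u+w=2.7450; √(b/2)=1.3342, √(2b)=2.6683; F=1.3342×(-18.789)=-25.0677, v=2.7450/2.6683=1.0287
k=1: u−w=-10.3380, u+w=-0.2920; √(b/2)=1.3342, √(2b)=2.6683; F=1.3342×(-10.338)=-13.7926, v=-0.2920/2.6683=-0.1094
k=2: u−w=1.1220, u+w=55.9300; √(b/2)=1.3342, √(2b)=2.6683; F=1.3342×1.122=1.4969, v=55.9300/2.6683=20.9607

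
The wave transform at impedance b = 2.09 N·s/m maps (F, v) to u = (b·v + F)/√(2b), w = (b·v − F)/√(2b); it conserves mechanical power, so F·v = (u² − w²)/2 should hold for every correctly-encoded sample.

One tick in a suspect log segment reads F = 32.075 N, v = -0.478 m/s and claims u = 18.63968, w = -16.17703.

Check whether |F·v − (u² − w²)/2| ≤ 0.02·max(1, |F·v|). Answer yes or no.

no

F·v = 32.075×(-0.478) = -15.3319 W.
(u² − w²)/2 = (347.4377 − 261.6963)/2 = 42.8707 W.
|Δ| = 58.2025;  2% of max(1, |F·v|) = 0.3066.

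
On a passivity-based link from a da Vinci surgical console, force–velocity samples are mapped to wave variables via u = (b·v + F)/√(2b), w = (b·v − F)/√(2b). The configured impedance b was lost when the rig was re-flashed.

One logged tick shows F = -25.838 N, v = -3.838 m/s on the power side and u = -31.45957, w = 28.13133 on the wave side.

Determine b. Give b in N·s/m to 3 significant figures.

b = 0.376 N·s/m

u + w = -3.3282;  u + w = √(2b)·v, so √(2b) = -3.3282/(-3.838) = 0.8672.
b = (√(2b))²/2 = 0.7520/2 = 0.3760.
(Check via u − w = 2F/√(2b): u − w = -59.5909, 2F/√(2b) = -59.5908.)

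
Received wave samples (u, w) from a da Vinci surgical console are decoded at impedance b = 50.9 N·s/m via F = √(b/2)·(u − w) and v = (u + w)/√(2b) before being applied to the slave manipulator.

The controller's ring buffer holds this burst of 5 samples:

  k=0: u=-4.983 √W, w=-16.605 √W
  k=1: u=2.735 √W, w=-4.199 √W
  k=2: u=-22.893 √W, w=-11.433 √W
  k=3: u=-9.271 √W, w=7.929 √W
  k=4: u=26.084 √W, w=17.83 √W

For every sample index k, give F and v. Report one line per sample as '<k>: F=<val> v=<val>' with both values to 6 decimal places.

k=0: u−w=11.622000, u+w=-21.588000; √(b/2)=5.044799, √(2b)=10.089599; F=5.044799×11.622=58.630657, v=-21.588000/10.089599=-2.139629
k=1: u−w=6.934000, u+w=-1.464000; √(b/2)=5.044799, √(2b)=10.089599; F=5.044799×6.934=34.980638, v=-1.464000/10.089599=-0.145100
k=2: u−w=-11.460000, u+w=-34.326000; √(b/2)=5.044799, √(2b)=10.089599; F=5.044799×(-11.46)=-57.813400, v=-34.326000/10.089599=-3.402118
k=3: u−w=-17.200000, u+w=-1.342000; √(b/2)=5.044799, √(2b)=10.089599; F=5.044799×(-17.2)=-86.770548, v=-1.342000/10.089599=-0.133008
k=4: u−w=8.254000, u+w=43.914000; √(b/2)=5.044799, √(2b)=10.089599; F=5.044799×8.254=41.639773, v=43.914000/10.089599=4.352403

0: F=58.630657 v=-2.139629
1: F=34.980638 v=-0.145100
2: F=-57.813400 v=-3.402118
3: F=-86.770548 v=-0.133008
4: F=41.639773 v=4.352403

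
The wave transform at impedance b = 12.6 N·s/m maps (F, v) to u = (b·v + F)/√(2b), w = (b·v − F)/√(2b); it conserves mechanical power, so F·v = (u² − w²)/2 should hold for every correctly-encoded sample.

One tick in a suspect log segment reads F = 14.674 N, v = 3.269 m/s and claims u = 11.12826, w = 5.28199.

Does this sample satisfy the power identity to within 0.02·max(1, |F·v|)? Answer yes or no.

F·v = 14.674×3.269 = 47.9693 W.
(u² − w²)/2 = (123.8382 − 27.8994)/2 = 47.9694 W.
|Δ| = 0.0001;  2% of max(1, |F·v|) = 0.9594.

yes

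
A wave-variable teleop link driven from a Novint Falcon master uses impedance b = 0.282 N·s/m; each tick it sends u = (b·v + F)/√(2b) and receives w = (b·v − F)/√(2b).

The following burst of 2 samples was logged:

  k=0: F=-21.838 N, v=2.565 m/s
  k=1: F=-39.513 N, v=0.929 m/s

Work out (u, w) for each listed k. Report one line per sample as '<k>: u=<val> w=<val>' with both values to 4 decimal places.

k=0: b·v=0.282×2.565=0.7233; √(2b)=0.7510; u=(0.7233+(-21.838))/0.7510=-28.1154, w=(0.7233−(-21.838))/0.7510=30.0417
k=1: b·v=0.282×0.929=0.2620; √(2b)=0.7510; u=(0.2620+(-39.513))/0.7510=-52.2651, w=(0.2620−(-39.513))/0.7510=52.9627

0: u=-28.1154 w=30.0417
1: u=-52.2651 w=52.9627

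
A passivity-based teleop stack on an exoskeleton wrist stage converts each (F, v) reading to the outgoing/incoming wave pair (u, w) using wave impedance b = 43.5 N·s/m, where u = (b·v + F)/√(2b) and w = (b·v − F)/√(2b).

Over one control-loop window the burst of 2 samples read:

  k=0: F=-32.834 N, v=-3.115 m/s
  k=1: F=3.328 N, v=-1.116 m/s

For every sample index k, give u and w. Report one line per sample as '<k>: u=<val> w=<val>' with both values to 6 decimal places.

k=0: b·v=43.5×(-3.115)=-135.502500; √(2b)=9.327379; u=(-135.502500+(-32.834))/9.327379=-18.047567, w=(-135.502500−(-32.834))/9.327379=-11.007219
k=1: b·v=43.5×(-1.116)=-48.546000; √(2b)=9.327379; u=(-48.546000+3.328)/9.327379=-4.847878, w=(-48.546000−3.328)/9.327379=-5.561477

0: u=-18.047567 w=-11.007219
1: u=-4.847878 w=-5.561477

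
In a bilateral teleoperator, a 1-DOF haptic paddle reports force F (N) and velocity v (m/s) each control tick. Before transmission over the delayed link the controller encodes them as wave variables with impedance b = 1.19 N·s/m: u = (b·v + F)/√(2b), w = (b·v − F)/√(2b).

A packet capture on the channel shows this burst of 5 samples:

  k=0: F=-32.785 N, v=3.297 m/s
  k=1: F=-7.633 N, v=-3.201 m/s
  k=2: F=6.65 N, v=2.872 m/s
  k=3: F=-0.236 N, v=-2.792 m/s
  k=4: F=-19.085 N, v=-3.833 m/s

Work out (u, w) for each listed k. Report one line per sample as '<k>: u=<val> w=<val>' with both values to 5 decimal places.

0: u=-18.70818 w=23.79454
1: u=-7.41687 w=2.47861
2: u=6.52591 w=-2.09520
3: u=-2.30662 w=-2.00067
4: u=-15.32760 w=9.41434

k=0: b·v=1.19×3.297=3.92343; √(2b)=1.54272; u=(3.92343+(-32.785))/1.54272=-18.70818, w=(3.92343−(-32.785))/1.54272=23.79454
k=1: b·v=1.19×(-3.201)=-3.80919; √(2b)=1.54272; u=(-3.80919+(-7.633))/1.54272=-7.41687, w=(-3.80919−(-7.633))/1.54272=2.47861
k=2: b·v=1.19×2.872=3.41768; √(2b)=1.54272; u=(3.41768+6.65)/1.54272=6.52591, w=(3.41768−6.65)/1.54272=-2.09520
k=3: b·v=1.19×(-2.792)=-3.32248; √(2b)=1.54272; u=(-3.32248+(-0.236))/1.54272=-2.30662, w=(-3.32248−(-0.236))/1.54272=-2.00067
k=4: b·v=1.19×(-3.833)=-4.56127; √(2b)=1.54272; u=(-4.56127+(-19.085))/1.54272=-15.32760, w=(-4.56127−(-19.085))/1.54272=9.41434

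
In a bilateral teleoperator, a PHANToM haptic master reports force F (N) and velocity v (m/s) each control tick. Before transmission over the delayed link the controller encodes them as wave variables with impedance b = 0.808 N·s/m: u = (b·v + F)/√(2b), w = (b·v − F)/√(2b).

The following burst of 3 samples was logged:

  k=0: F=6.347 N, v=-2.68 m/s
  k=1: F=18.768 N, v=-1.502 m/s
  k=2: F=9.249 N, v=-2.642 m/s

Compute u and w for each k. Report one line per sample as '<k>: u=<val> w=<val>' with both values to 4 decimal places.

k=0: b·v=0.808×(-2.68)=-2.1654; √(2b)=1.2712; u=(-2.1654+6.347)/1.2712=3.2894, w=(-2.1654−6.347)/1.2712=-6.6963
k=1: b·v=0.808×(-1.502)=-1.2136; √(2b)=1.2712; u=(-1.2136+18.768)/1.2712=13.8091, w=(-1.2136−18.768)/1.2712=-15.7185
k=2: b·v=0.808×(-2.642)=-2.1347; √(2b)=1.2712; u=(-2.1347+9.249)/1.2712=5.5964, w=(-2.1347−9.249)/1.2712=-8.9550

0: u=3.2894 w=-6.6963
1: u=13.8091 w=-15.7185
2: u=5.5964 w=-8.9550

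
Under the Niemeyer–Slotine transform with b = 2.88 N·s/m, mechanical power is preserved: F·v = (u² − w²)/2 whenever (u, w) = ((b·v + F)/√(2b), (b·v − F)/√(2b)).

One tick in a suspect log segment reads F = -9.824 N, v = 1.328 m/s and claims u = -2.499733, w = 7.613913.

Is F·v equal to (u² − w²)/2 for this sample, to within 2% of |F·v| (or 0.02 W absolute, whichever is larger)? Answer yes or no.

F·v = (-9.824)×1.328 = -13.046272 W.
(u² − w²)/2 = (6.248665 − 57.971671)/2 = -25.861503 W.
|Δ| = 12.815231;  2% of max(1, |F·v|) = 0.260925.

no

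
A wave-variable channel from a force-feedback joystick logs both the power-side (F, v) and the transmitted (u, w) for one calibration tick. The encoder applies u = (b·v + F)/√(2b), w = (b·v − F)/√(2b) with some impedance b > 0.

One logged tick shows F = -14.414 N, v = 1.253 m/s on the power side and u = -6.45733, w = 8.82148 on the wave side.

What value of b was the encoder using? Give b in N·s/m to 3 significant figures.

u + w = 2.3641;  u + w = √(2b)·v, so √(2b) = 2.3641/1.253 = 1.8868.
b = (√(2b))²/2 = 3.5600/2 = 1.7800.
(Check via u − w = 2F/√(2b): u − w = -15.2788, 2F/√(2b) = -15.2788.)

b = 1.78 N·s/m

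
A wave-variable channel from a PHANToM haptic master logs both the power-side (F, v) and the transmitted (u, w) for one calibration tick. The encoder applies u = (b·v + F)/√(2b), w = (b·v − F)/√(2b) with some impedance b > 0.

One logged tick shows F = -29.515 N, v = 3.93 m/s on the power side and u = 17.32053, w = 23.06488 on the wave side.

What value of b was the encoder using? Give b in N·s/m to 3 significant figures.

b = 52.8 N·s/m

u + w = 40.3854;  u + w = √(2b)·v, so √(2b) = 40.3854/3.93 = 10.2762.
b = (√(2b))²/2 = 105.6000/2 = 52.8000.
(Check via u − w = 2F/√(2b): u − w = -5.7443, 2F/√(2b) = -5.7443.)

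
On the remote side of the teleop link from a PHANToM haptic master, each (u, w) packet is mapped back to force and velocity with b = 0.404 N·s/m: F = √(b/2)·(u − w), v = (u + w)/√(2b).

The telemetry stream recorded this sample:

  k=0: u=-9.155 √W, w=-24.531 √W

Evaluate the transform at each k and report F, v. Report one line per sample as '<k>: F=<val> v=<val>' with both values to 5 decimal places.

k=0: u−w=15.37600, u+w=-33.68600; √(b/2)=0.44944, √(2b)=0.89889; F=0.44944×15.376=6.91065, v=-33.68600/0.89889=-37.47518

0: F=6.91065 v=-37.47518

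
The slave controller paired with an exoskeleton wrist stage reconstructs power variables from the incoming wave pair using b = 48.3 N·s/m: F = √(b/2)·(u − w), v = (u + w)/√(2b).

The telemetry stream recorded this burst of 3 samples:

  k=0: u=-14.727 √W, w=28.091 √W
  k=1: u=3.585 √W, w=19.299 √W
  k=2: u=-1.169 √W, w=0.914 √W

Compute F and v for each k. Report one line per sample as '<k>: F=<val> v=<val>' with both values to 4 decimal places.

k=0: u−w=-42.8180, u+w=13.3640; √(b/2)=4.9143, √(2b)=9.8285; F=4.9143×(-42.818)=-210.4190, v=13.3640/9.8285=1.3597
k=1: u−w=-15.7140, u+w=22.8840; √(b/2)=4.9143, √(2b)=9.8285; F=4.9143×(-15.714)=-77.2228, v=22.8840/9.8285=2.3283
k=2: u−w=-2.0830, u+w=-0.2550; √(b/2)=4.9143, √(2b)=9.8285; F=4.9143×(-2.083)=-10.2364, v=-0.2550/9.8285=-0.0259

0: F=-210.4190 v=1.3597
1: F=-77.2228 v=2.3283
2: F=-10.2364 v=-0.0259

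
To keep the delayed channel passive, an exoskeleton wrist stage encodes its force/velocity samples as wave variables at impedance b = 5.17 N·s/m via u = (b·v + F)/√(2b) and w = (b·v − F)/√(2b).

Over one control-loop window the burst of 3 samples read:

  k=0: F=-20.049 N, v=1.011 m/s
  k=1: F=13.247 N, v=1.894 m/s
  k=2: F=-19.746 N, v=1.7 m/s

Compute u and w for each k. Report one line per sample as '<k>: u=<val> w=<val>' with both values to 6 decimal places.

0: u=-4.609463 w=7.860422
1: u=7.164782 w=-1.074460
2: u=-3.407465 w=8.873963

k=0: b·v=5.17×1.011=5.226870; √(2b)=3.215587; u=(5.226870+(-20.049))/3.215587=-4.609463, w=(5.226870−(-20.049))/3.215587=7.860422
k=1: b·v=5.17×1.894=9.791980; √(2b)=3.215587; u=(9.791980+13.247)/3.215587=7.164782, w=(9.791980−13.247)/3.215587=-1.074460
k=2: b·v=5.17×1.7=8.789000; √(2b)=3.215587; u=(8.789000+(-19.746))/3.215587=-3.407465, w=(8.789000−(-19.746))/3.215587=8.873963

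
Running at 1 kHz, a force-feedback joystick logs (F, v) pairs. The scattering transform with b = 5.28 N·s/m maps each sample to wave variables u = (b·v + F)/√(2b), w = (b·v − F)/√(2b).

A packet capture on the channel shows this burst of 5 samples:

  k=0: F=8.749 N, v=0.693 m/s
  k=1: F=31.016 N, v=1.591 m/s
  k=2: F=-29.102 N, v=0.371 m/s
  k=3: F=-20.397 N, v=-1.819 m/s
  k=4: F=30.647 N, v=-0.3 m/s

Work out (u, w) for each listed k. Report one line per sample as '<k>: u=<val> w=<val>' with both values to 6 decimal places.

0: u=3.818310 w=-1.566327
1: u=12.129583 w=-6.959445
2: u=-8.352718 w=9.558325
3: u=-9.232268 w=3.321218
4: u=8.943520 w=-9.918405

k=0: b·v=5.28×0.693=3.659040; √(2b)=3.249615; u=(3.659040+8.749)/3.249615=3.818310, w=(3.659040−8.749)/3.249615=-1.566327
k=1: b·v=5.28×1.591=8.400480; √(2b)=3.249615; u=(8.400480+31.016)/3.249615=12.129583, w=(8.400480−31.016)/3.249615=-6.959445
k=2: b·v=5.28×0.371=1.958880; √(2b)=3.249615; u=(1.958880+(-29.102))/3.249615=-8.352718, w=(1.958880−(-29.102))/3.249615=9.558325
k=3: b·v=5.28×(-1.819)=-9.604320; √(2b)=3.249615; u=(-9.604320+(-20.397))/3.249615=-9.232268, w=(-9.604320−(-20.397))/3.249615=3.321218
k=4: b·v=5.28×(-0.3)=-1.584000; √(2b)=3.249615; u=(-1.584000+30.647)/3.249615=8.943520, w=(-1.584000−30.647)/3.249615=-9.918405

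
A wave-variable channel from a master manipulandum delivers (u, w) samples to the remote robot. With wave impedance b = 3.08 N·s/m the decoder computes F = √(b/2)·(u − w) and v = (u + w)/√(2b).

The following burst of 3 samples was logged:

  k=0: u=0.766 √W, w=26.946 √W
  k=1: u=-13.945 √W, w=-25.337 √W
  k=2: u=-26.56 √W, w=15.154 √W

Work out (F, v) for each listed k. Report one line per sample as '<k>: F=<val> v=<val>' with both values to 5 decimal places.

k=0: u−w=-26.18000, u+w=27.71200; √(b/2)=1.24097, √(2b)=2.48193; F=1.24097×(-26.18)=-32.48853, v=27.71200/2.48193=11.16548
k=1: u−w=11.39200, u+w=-39.28200; √(b/2)=1.24097, √(2b)=2.48193; F=1.24097×11.392=14.13710, v=-39.28200/2.48193=-15.82717
k=2: u−w=-41.71400, u+w=-11.40600; √(b/2)=1.24097, √(2b)=2.48193; F=1.24097×(-41.714)=-51.76571, v=-11.40600/2.48193=-4.59561

0: F=-32.48853 v=11.16548
1: F=14.13710 v=-15.82717
2: F=-51.76571 v=-4.59561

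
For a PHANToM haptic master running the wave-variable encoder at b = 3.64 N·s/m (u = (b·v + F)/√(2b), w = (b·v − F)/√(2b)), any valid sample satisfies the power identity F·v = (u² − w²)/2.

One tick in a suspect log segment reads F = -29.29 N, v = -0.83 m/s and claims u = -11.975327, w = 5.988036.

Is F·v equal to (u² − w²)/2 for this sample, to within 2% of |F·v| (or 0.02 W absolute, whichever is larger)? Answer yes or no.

no

F·v = (-29.29)×(-0.83) = 24.310700 W.
(u² − w²)/2 = (143.408457 − 35.856575)/2 = 53.775941 W.
|Δ| = 29.465241;  2% of max(1, |F·v|) = 0.486214.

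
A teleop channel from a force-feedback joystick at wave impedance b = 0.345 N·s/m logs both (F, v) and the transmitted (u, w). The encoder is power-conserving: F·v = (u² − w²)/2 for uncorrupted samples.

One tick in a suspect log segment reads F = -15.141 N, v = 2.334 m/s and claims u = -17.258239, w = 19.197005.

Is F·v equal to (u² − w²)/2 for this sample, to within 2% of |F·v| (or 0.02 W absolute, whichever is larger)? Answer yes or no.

yes

F·v = (-15.141)×2.334 = -35.339094 W.
(u² − w²)/2 = (297.846813 − 368.525001)/2 = -35.339094 W.
|Δ| = 0.000000;  2% of max(1, |F·v|) = 0.706782.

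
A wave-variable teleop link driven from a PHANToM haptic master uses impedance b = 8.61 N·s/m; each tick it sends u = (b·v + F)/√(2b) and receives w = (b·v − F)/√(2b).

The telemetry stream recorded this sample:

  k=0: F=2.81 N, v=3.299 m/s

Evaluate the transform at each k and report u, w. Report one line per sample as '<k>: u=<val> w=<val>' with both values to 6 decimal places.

0: u=7.522086 w=6.167771

k=0: b·v=8.61×3.299=28.404390; √(2b)=4.149699; u=(28.404390+2.81)/4.149699=7.522086, w=(28.404390−2.81)/4.149699=6.167771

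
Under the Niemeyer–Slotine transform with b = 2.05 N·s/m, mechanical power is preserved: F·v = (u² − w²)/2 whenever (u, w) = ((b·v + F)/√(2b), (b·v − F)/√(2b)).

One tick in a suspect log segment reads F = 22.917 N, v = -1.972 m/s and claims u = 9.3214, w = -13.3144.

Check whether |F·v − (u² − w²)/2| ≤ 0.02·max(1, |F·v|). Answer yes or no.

yes

F·v = 22.917×(-1.972) = -45.1923 W.
(u² − w²)/2 = (86.8885 − 177.2732)/2 = -45.1924 W.
|Δ| = 0.0001;  2% of max(1, |F·v|) = 0.9038.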